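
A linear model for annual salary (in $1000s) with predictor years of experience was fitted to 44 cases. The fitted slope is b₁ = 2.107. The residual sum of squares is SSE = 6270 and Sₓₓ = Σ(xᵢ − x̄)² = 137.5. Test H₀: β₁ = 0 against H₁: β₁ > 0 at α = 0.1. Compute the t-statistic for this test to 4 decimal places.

MSE = SSE/(n − 2) = 6270/42 = 149.286.
SE(b₁) = √(MSE/Sₓₓ) = √(149.286/137.5) = 1.04198.
t = 2.107 / 1.04198 = 2.0221.
df = n − 2 = 42.
One-sided p ≈ 0.0248, which is < 0.1, so reject H₀.
There is evidence that the true slope on years of experience is positive.

t = 2.0221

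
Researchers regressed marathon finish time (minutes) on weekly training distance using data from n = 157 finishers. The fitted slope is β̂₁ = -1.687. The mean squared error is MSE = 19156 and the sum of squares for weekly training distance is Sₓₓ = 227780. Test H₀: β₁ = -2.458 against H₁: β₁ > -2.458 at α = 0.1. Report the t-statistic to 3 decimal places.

t = 2.659

SE(β̂₁) = √(MSE/Sₓₓ) = √(19156/227780) = 0.289998.
t = (-1.687 − (-2.458)) / 0.289998 = 2.659.
df = n − 2 = 155.
One-sided p ≈ 0.0043, which is < 0.1, so reject H₀.
There is evidence that the true slope on weekly training distance exceeds -2.458 minutes per unit.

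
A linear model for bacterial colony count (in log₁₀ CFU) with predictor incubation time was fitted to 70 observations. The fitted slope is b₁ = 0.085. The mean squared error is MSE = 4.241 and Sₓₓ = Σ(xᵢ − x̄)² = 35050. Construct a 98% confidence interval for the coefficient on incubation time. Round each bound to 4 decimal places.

SE(b₁) = √(MSE/Sₓₓ) = √(4.241/35050) = 0.0109999.
df = n − 2 = 68.
t* = t_{0.01, 68} = 2.382446.
Margin = t* × SE = 2.382446 × 0.0109999 = 0.026207.
CI: 0.085 ± 0.026207 → (0.0588, 0.1112).
With 98% confidence, each one-unit increase in incubation time is associated with a change of between 0.0588 and 0.1112 log₁₀ CFU in bacterial colony count.

(0.0588, 0.1112)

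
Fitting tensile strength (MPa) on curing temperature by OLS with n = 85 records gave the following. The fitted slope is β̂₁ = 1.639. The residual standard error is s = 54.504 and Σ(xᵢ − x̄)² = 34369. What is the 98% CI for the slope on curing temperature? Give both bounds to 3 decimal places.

(0.942, 2.336)

SE(β̂₁) = s/√Sₓₓ = 54.504/√34369 = 0.293998.
df = n − 2 = 83.
t* = t_{0.01, 83} = 2.372119.
Margin = t* × SE = 2.372119 × 0.293998 = 0.69740.
CI: 1.639 ± 0.69740 → (0.942, 2.336).
With 98% confidence, each one-unit increase in curing temperature is associated with a change of between 0.942 and 2.336 MPa in tensile strength.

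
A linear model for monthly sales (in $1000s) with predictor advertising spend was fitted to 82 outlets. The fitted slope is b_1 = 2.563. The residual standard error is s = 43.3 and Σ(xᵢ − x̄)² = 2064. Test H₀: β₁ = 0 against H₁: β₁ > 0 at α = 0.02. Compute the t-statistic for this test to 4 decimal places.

t = 2.6892

SE(b_1) = s/√Sₓₓ = 43.3/√2064 = 0.953088.
t = 2.563 / 0.953088 = 2.6892.
df = n − 2 = 80.
One-sided p ≈ 0.0044, which is < 0.02, so reject H₀.
There is evidence that the true slope on advertising spend is positive.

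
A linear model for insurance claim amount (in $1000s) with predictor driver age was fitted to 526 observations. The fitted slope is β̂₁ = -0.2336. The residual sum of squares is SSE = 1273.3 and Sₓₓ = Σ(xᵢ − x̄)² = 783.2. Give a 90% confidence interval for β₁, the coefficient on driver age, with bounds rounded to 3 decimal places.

MSE = SSE/(n − 2) = 1273.3/524 = 2.42996.
SE(β̂₁) = √(MSE/Sₓₓ) = √(2.42996/783.2) = 0.0557011.
df = n − 2 = 524.
t* = t_{0.05, 524} = 1.647767.
Margin = t* × SE = 1.647767 × 0.0557011 = 0.09178.
CI: -0.2336 ± 0.09178 → (-0.325, -0.142).
With 90% confidence, each one-unit increase in driver age is associated with a change of between -0.325 and -0.142 $1000s in insurance claim amount.

(-0.325, -0.142)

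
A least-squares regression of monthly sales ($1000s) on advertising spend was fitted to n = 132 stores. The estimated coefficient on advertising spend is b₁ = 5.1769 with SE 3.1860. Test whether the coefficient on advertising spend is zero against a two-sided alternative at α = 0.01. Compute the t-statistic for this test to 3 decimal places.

H₀: β₁ = 0 vs H₁: β₁ ≠ 0.
t = (b₁ − β₁⁰)/SE = 5.1769 / 3.1860 = 1.625.
df = n − 2 = 132 − 2 = 130.
Two-sided p ≈ 0.1066, which is ≥ 0.01, so fail to reject H₀.
The data do not give significant evidence of an association between advertising spend and monthly sales.

t = 1.625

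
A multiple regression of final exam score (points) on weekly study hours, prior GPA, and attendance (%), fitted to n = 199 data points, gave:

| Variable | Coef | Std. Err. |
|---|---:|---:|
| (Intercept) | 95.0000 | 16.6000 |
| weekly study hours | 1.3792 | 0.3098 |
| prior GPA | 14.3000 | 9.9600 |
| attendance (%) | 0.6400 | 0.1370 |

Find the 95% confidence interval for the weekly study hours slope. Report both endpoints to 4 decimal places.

(0.7682, 1.9902)

Read off: b = 1.3792, SE = 0.3098 for weekly study hours.
df = n − k − 1 = 199 − 3 − 1 = 195.
t* = t_{0.025, 195} = 1.972204.
Margin = t* × SE = 1.972204 × 0.3098 = 0.610989.
CI: 1.3792 ± 0.610989 → (0.7682, 1.9902).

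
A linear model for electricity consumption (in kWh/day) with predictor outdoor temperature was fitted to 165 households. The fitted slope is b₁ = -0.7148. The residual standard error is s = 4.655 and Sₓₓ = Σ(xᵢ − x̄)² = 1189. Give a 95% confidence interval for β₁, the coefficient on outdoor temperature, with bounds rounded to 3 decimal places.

(-0.981, -0.448)

SE(b₁) = s/√Sₓₓ = 4.655/√1189 = 0.134998.
df = n − 2 = 163.
t* = t_{0.025, 163} = 1.974625.
Margin = t* × SE = 1.974625 × 0.134998 = 0.26657.
CI: -0.7148 ± 0.26657 → (-0.981, -0.448).
With 95% confidence, each one-unit increase in outdoor temperature is associated with a change of between -0.981 and -0.448 kWh/day in electricity consumption.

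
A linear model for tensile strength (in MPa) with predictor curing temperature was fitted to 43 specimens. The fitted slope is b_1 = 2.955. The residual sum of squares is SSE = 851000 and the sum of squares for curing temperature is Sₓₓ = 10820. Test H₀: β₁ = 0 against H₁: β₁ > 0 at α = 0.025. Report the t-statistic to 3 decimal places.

MSE = SSE/(n − 2) = 851000/41 = 20756.1.
SE(b_1) = √(MSE/Sₓₓ) = √(20756.1/10820) = 1.38503.
t = 2.955 / 1.38503 = 2.134.
df = n − 2 = 41.
One-sided p ≈ 0.0195, which is < 0.025, so reject H₀.
There is evidence that the true slope on curing temperature is positive.

t = 2.134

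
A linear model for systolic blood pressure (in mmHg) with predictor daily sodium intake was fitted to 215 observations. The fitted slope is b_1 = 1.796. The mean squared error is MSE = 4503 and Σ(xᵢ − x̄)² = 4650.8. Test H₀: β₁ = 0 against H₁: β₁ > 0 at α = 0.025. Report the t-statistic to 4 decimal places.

SE(b_1) = √(MSE/Sₓₓ) = √(4503/4650.8) = 0.983982.
t = 1.796 / 0.983982 = 1.8252.
df = n − 2 = 213.
One-sided p ≈ 0.0347, which is ≥ 0.025, so fail to reject H₀.
The data do not give significant evidence that the true slope on daily sodium intake is positive.

t = 1.8252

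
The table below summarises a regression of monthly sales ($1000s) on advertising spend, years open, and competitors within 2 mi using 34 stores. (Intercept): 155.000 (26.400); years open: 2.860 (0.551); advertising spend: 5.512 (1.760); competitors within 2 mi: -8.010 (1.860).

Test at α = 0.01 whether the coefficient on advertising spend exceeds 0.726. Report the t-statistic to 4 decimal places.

Read off: b = 5.512, SE = 1.760 for advertising spend.
H₀: β₁ = 0.726 vs H₁: β₁ > 0.726.
t = (5.512 − 0.726) / 1.760 = 2.7193.
df = n − k − 1 = 34 − 3 − 1 = 30.
One-sided p ≈ 0.0054, which is < 0.01, so reject H₀.
There is evidence that the true slope on advertising spend exceeds 0.726 $1000s per unit, holding the other predictors fixed.

t = 2.7193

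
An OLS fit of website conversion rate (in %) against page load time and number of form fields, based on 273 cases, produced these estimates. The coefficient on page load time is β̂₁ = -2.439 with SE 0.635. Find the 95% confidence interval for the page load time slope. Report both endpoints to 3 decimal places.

(-3.689, -1.189)

df = n − k − 1 = 273 − 2 − 1 = 270.
t* = t_{0.025, 270} = 1.968789.
Margin = t* × SE = 1.968789 × 0.635 = 1.25018.
CI: -2.439 ± 1.25018 → (-3.689, -1.189).
With 95% confidence, each one-unit increase in page load time is associated with a change of between -3.689 and -1.189 % in website conversion rate, holding the other predictors fixed.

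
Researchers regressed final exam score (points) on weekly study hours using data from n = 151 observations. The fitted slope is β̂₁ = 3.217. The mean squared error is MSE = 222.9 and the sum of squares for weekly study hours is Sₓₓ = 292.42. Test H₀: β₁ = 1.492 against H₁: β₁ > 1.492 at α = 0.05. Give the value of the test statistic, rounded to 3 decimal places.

t = 1.976

SE(β̂₁) = √(MSE/Sₓₓ) = √(222.9/292.42) = 0.873075.
t = (3.217 − 1.492) / 0.873075 = 1.976.
df = n − 2 = 149.
One-sided p ≈ 0.0250, which is < 0.05, so reject H₀.
There is evidence that the true slope on weekly study hours exceeds 1.492 points per unit.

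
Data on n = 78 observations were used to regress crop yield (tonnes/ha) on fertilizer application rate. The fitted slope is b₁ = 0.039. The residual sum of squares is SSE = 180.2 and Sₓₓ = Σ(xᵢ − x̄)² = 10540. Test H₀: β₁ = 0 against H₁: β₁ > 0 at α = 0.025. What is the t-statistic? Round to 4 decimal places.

t = 2.6002

MSE = SSE/(n − 2) = 180.2/76 = 2.37105.
SE(b₁) = √(MSE/Sₓₓ) = √(2.37105/10540) = 0.0149986.
t = 0.039 / 0.0149986 = 2.6002.
df = n − 2 = 76.
One-sided p ≈ 0.0056, which is < 0.025, so reject H₀.
There is evidence that the true slope on fertilizer application rate is positive.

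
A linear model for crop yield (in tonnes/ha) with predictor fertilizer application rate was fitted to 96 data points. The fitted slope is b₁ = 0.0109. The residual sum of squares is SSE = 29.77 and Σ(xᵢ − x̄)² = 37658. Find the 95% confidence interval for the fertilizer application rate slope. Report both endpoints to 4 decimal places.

(0.0051, 0.0167)

MSE = SSE/(n − 2) = 29.77/94 = 0.316702.
SE(b₁) = √(MSE/Sₓₓ) = √(0.316702/37658) = 0.00289999.
df = n − 2 = 94.
t* = t_{0.025, 94} = 1.985523.
Margin = t* × SE = 1.985523 × 0.00289999 = 0.005758.
CI: 0.0109 ± 0.005758 → (0.0051, 0.0167).
With 95% confidence, each one-unit increase in fertilizer application rate is associated with a change of between 0.0051 and 0.0167 tonnes/ha in crop yield.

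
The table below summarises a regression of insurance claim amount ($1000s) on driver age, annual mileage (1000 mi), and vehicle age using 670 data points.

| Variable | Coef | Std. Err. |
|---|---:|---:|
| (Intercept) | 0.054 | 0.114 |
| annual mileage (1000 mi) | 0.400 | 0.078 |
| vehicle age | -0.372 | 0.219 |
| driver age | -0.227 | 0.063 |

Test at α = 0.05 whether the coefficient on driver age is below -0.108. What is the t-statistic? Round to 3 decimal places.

Read off: b = -0.227, SE = 0.063 for driver age.
H₀: β₁ = -0.108 vs H₁: β₁ < -0.108.
t = (-0.227 − (-0.108)) / 0.063 = -1.889.
df = n − k − 1 = 670 − 3 − 1 = 666.
One-sided p ≈ 0.0297, which is < 0.05, so reject H₀.
There is evidence that the true slope on driver age is below -0.108 $1000s per unit, holding the other predictors fixed.

t = -1.889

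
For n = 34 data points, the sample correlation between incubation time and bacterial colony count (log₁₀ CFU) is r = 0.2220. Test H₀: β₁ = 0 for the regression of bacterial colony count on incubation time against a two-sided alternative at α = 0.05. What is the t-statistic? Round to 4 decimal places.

t = 1.2880

t = r·√(n − 2)/√(1 − r²) = 0.2220·√32/√0.950716 = 1.2880.
df = n − 2 = 32.
Two-sided p ≈ 0.2070, which is ≥ 0.05, so fail to reject H₀.
The data do not give significant evidence of a linear association between incubation time and bacterial colony count.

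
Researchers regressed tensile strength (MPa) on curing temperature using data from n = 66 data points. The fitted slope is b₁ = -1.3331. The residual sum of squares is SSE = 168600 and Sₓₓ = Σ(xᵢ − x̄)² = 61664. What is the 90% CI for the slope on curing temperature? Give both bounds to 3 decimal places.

MSE = SSE/(n − 2) = 168600/64 = 2634.38.
SE(b₁) = √(MSE/Sₓₓ) = √(2634.38/61664) = 0.206692.
df = n − 2 = 64.
t* = t_{0.05, 64} = 1.669013.
Margin = t* × SE = 1.669013 × 0.206692 = 0.34497.
CI: -1.3331 ± 0.34497 → (-1.678, -0.988).
With 90% confidence, each one-unit increase in curing temperature is associated with a change of between -1.678 and -0.988 MPa in tensile strength.

(-1.678, -0.988)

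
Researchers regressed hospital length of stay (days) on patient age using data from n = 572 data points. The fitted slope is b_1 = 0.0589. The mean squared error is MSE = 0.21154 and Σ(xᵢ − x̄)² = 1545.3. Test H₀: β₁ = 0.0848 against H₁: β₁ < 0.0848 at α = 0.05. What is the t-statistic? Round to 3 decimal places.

t = -2.214

SE(b_1) = √(MSE/Sₓₓ) = √(0.21154/1545.3) = 0.0117001.
t = (0.0589 − 0.0848) / 0.0117001 = -2.214.
df = n − 2 = 570.
One-sided p ≈ 0.0136, which is < 0.05, so reject H₀.
There is evidence that the true slope on patient age is below 0.0848 days per unit.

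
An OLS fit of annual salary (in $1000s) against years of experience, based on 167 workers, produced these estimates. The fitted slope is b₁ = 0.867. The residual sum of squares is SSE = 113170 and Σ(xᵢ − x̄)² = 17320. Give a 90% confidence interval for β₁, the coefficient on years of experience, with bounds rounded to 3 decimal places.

MSE = SSE/(n − 2) = 113170/165 = 685.879.
SE(b₁) = √(MSE/Sₓₓ) = √(685.879/17320) = 0.198998.
df = n − 2 = 165.
t* = t_{0.05, 165} = 1.654141.
Margin = t* × SE = 1.654141 × 0.198998 = 0.32917.
CI: 0.867 ± 0.32917 → (0.538, 1.196).
With 90% confidence, each one-unit increase in years of experience is associated with a change of between 0.538 and 1.196 $1000s in annual salary.

(0.538, 1.196)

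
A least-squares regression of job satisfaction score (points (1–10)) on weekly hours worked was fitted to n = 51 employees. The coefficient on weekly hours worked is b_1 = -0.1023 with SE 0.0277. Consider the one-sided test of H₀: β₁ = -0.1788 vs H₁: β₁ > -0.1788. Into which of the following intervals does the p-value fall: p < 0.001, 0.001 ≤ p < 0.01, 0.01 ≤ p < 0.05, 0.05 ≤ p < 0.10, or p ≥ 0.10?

0.001 ≤ p < 0.01

t = (-0.1023 − (-0.1788)) / 0.0277 = 2.762.
df = n − 2 = 51 − 2 = 49.
One-sided p = P(T_{49} > t) ≈ 0.0040.
So 0.001 ≤ p < 0.01.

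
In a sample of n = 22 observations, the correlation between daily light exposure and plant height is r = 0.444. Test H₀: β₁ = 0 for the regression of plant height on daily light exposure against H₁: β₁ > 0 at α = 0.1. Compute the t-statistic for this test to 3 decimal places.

t = r·√(n − 2)/√(1 − r²) = 0.444·√20/√0.802864 = 2.216.
df = n − 2 = 20.
One-sided p ≈ 0.0192, which is < 0.1, so reject H₀.
There is evidence of a linear association between daily light exposure and plant height.

t = 2.216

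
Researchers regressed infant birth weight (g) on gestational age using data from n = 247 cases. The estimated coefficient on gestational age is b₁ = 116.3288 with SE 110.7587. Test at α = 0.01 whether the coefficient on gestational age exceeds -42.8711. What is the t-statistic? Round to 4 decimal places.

H₀: β₁ = -42.8711 vs H₁: β₁ > -42.8711.
t = (b₁ − β₁⁰)/SE = (116.3288 − (-42.8711)) / 110.7587 = 1.4374.
df = n − 2 = 247 − 2 = 245.
One-sided p ≈ 0.0759, which is ≥ 0.01, so fail to reject H₀.
The data do not give significant evidence that the true slope on gestational age exceeds -42.8711 g per unit.

t = 1.4374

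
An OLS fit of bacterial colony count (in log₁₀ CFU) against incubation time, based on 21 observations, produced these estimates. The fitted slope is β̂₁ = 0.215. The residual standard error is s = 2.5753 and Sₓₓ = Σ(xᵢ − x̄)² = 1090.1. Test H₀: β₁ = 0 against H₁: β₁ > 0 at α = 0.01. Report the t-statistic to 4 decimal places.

SE(β̂₁) = s/√Sₓₓ = 2.5753/√1090.1 = 0.078.
t = 0.215 / 0.078 = 2.7564.
df = n − 2 = 19.
One-sided p ≈ 0.0063, which is < 0.01, so reject H₀.
There is evidence that the true slope on incubation time is positive.

t = 2.7564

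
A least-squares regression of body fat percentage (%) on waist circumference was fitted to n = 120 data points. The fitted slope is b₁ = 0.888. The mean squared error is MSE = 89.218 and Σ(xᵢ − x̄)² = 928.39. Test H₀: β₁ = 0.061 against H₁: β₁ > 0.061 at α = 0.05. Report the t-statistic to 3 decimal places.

SE(b₁) = √(MSE/Sₓₓ) = √(89.218/928.39) = 0.31.
t = (0.888 − 0.061) / 0.31 = 2.668.
df = n − 2 = 118.
One-sided p ≈ 0.0044, which is < 0.05, so reject H₀.
There is evidence that the true slope on waist circumference exceeds 0.061 % per unit.

t = 2.668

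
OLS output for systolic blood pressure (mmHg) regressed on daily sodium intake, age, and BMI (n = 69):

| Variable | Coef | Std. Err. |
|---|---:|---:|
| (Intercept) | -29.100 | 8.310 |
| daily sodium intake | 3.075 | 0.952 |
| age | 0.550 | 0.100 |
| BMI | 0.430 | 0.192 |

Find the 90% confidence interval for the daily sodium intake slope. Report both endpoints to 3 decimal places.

(1.486, 4.664)

Read off: b = 3.075, SE = 0.952 for daily sodium intake.
df = n − k − 1 = 69 − 3 − 1 = 65.
t* = t_{0.05, 65} = 1.668636.
Margin = t* × SE = 1.668636 × 0.952 = 1.58854.
CI: 3.075 ± 1.58854 → (1.486, 4.664).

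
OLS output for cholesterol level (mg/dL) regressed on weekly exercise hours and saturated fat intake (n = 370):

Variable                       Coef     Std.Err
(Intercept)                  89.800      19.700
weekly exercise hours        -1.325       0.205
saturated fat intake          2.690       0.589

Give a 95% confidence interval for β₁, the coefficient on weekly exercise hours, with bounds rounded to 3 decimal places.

(-1.728, -0.922)

Read off: b = -1.325, SE = 0.205 for weekly exercise hours.
df = n − k − 1 = 370 − 2 − 1 = 367.
t* = t_{0.025, 367} = 1.966449.
Margin = t* × SE = 1.966449 × 0.205 = 0.40312.
CI: -1.325 ± 0.40312 → (-1.728, -0.922).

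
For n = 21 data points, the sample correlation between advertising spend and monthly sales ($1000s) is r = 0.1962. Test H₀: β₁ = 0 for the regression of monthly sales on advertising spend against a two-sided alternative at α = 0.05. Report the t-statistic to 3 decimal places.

t = 0.872

t = r·√(n − 2)/√(1 − r²) = 0.1962·√19/√0.961506 = 0.872.
df = n − 2 = 19.
Two-sided p ≈ 0.3940, which is ≥ 0.05, so fail to reject H₀.
The data do not give significant evidence of a linear association between advertising spend and monthly sales.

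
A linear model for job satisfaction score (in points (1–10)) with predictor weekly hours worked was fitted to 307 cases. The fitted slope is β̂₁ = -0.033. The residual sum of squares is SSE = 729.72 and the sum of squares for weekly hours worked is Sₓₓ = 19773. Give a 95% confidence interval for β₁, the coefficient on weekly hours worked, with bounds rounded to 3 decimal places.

MSE = SSE/(n − 2) = 729.72/305 = 2.39252.
SE(β̂₁) = √(MSE/Sₓₓ) = √(2.39252/19773) = 0.011.
df = n − 2 = 305.
t* = t_{0.025, 305} = 1.967772.
Margin = t* × SE = 1.967772 × 0.011 = 0.02165.
CI: -0.033 ± 0.02165 → (-0.055, -0.011).
With 95% confidence, each one-unit increase in weekly hours worked is associated with a change of between -0.055 and -0.011 points (1–10) in job satisfaction score.

(-0.055, -0.011)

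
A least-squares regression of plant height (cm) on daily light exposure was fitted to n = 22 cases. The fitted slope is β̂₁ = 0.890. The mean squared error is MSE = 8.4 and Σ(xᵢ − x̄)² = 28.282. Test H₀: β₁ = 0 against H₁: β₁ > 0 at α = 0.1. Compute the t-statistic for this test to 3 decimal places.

t = 1.633

SE(β̂₁) = √(MSE/Sₓₓ) = √(8.4/28.282) = 0.544985.
t = 0.890 / 0.544985 = 1.633.
df = n − 2 = 20.
One-sided p ≈ 0.0590, which is < 0.1, so reject H₀.
There is evidence that the true slope on daily light exposure is positive.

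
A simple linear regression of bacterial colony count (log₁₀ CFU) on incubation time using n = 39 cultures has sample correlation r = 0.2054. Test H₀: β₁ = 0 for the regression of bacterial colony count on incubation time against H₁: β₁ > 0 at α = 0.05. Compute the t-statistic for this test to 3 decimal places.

t = 1.277

t = r·√(n − 2)/√(1 − r²) = 0.2054·√37/√0.957811 = 1.277.
df = n − 2 = 37.
One-sided p ≈ 0.1048, which is ≥ 0.05, so fail to reject H₀.
The data do not give significant evidence of a linear association between incubation time and bacterial colony count.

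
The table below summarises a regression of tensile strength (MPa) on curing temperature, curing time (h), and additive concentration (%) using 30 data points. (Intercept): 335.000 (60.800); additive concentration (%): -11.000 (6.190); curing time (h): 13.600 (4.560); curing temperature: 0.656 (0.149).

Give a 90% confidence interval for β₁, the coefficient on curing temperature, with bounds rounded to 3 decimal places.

Read off: b = 0.656, SE = 0.149 for curing temperature.
df = n − k − 1 = 30 − 3 − 1 = 26.
t* = t_{0.05, 26} = 1.705618.
Margin = t* × SE = 1.705618 × 0.149 = 0.25414.
CI: 0.656 ± 0.25414 → (0.402, 0.910).

(0.402, 0.910)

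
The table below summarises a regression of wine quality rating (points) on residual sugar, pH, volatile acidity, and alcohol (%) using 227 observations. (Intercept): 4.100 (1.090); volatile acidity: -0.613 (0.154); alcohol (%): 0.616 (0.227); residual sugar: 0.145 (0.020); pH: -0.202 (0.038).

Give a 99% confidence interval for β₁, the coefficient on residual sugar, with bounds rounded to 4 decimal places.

(0.0930, 0.1970)

Read off: b = 0.145, SE = 0.020 for residual sugar.
df = n − k − 1 = 227 − 4 − 1 = 222.
t* = t_{0.005, 222} = 2.598156.
Margin = t* × SE = 2.598156 × 0.020 = 0.051963.
CI: 0.145 ± 0.051963 → (0.0930, 0.1970).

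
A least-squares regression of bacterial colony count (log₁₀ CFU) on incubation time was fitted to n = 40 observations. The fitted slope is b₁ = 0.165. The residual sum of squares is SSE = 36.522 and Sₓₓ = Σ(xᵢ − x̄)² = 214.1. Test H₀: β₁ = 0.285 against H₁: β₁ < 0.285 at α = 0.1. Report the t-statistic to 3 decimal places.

MSE = SSE/(n − 2) = 36.522/38 = 0.961105.
SE(b₁) = √(MSE/Sₓₓ) = √(0.961105/214.1) = 0.0670004.
t = (0.165 − 0.285) / 0.0670004 = -1.791.
df = n − 2 = 38.
One-sided p ≈ 0.0406, which is < 0.1, so reject H₀.
There is evidence that the true slope on incubation time is below 0.285 log₁₀ CFU per unit.

t = -1.791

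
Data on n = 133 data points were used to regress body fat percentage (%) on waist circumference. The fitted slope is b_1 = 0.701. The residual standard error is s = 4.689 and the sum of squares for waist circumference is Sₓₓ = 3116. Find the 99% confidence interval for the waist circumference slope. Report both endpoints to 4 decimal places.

SE(b_1) = s/√Sₓₓ = 4.689/√3116 = 0.0840004.
df = n − 2 = 131.
t* = t_{0.005, 131} = 2.61388.
Margin = t* × SE = 2.61388 × 0.0840004 = 0.219567.
CI: 0.701 ± 0.219567 → (0.4814, 0.9206).
With 99% confidence, each one-unit increase in waist circumference is associated with a change of between 0.4814 and 0.9206 % in body fat percentage.

(0.4814, 0.9206)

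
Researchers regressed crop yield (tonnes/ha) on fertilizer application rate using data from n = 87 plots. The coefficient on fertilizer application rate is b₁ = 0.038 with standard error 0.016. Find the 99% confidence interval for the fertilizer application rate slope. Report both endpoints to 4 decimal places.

df = n − 2 = 87 − 2 = 85.
t* = t_{0.005, 85} = 2.634914.
Margin = t* × SE = 2.634914 × 0.016 = 0.042159.
CI: 0.038 ± 0.042159 → (-0.0042, 0.0802).
With 99% confidence, each one-unit increase in fertilizer application rate is associated with a change of between -0.0042 and 0.0802 tonnes/ha in crop yield.

(-0.0042, 0.0802)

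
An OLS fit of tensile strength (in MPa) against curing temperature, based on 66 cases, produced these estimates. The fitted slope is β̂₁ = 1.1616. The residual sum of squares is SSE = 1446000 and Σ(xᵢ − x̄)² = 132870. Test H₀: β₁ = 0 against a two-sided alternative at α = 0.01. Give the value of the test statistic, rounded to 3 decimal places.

t = 2.817

MSE = SSE/(n − 2) = 1446000/64 = 22593.8.
SE(β̂₁) = √(MSE/Sₓₓ) = √(22593.8/132870) = 0.412364.
t = 1.1616 / 0.412364 = 2.817.
df = n − 2 = 64.
Two-sided p ≈ 0.0064, which is < 0.01, so reject H₀.
There is evidence that curing temperature is associated with tensile strength.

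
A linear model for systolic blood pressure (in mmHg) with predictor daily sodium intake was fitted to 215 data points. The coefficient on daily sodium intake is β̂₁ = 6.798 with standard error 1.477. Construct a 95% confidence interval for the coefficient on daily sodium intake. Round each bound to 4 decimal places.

(3.8866, 9.7094)

df = n − 2 = 215 − 2 = 213.
t* = t_{0.025, 213} = 1.971164.
Margin = t* × SE = 1.971164 × 1.477 = 2.911409.
CI: 6.798 ± 2.911409 → (3.8866, 9.7094).
With 95% confidence, each one-unit increase in daily sodium intake is associated with a change of between 3.8866 and 9.7094 mmHg in systolic blood pressure.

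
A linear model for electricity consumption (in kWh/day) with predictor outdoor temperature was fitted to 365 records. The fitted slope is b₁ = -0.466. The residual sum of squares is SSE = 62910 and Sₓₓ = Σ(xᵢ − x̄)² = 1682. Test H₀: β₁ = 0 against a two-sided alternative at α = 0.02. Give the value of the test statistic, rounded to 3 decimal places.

t = -1.452

MSE = SSE/(n − 2) = 62910/363 = 173.306.
SE(b₁) = √(MSE/Sₓₓ) = √(173.306/1682) = 0.320992.
t = -0.466 / 0.320992 = -1.452.
df = n − 2 = 363.
Two-sided p ≈ 0.1474, which is ≥ 0.02, so fail to reject H₀.
The data do not give significant evidence of an association between outdoor temperature and electricity consumption.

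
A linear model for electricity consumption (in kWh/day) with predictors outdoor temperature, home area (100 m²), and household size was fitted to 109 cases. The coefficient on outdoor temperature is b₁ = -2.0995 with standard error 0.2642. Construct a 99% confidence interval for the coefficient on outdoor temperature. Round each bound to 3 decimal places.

df = n − k − 1 = 109 − 3 − 1 = 105.
t* = t_{0.005, 105} = 2.623465.
Margin = t* × SE = 2.623465 × 0.2642 = 0.69312.
CI: -2.0995 ± 0.69312 → (-2.793, -1.406).
With 99% confidence, each one-unit increase in outdoor temperature is associated with a change of between -2.793 and -1.406 kWh/day in electricity consumption, holding the other predictors fixed.

(-2.793, -1.406)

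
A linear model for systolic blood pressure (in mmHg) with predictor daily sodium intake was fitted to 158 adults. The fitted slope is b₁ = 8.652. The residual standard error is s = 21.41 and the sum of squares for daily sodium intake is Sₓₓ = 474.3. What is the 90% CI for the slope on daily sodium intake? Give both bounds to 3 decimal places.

SE(b₁) = s/√Sₓₓ = 21.41/√474.3 = 0.983083.
df = n − 2 = 156.
t* = t_{0.05, 156} = 1.65468.
Margin = t* × SE = 1.65468 × 0.983083 = 1.62669.
CI: 8.652 ± 1.62669 → (7.025, 10.279).
With 90% confidence, each one-unit increase in daily sodium intake is associated with a change of between 7.025 and 10.279 mmHg in systolic blood pressure.

(7.025, 10.279)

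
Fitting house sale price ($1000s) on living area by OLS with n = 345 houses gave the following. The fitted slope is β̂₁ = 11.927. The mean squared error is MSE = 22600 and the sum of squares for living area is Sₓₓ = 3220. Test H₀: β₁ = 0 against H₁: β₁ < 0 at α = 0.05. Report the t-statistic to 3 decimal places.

SE(β̂₁) = √(MSE/Sₓₓ) = √(22600/3220) = 2.64927.
t = 11.927 / 2.64927 = 4.502.
df = n − 2 = 343.
One-sided p ≈ 1.0000, which is ≥ 0.05, so fail to reject H₀.
The data do not give significant evidence that the true slope on living area is negative.

t = 4.502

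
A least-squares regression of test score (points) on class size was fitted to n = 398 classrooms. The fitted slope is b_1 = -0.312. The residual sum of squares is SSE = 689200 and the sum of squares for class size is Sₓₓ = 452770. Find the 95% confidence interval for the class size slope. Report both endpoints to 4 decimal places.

(-0.4339, -0.1901)

MSE = SSE/(n − 2) = 689200/396 = 1740.4.
SE(b_1) = √(MSE/Sₓₓ) = √(1740.4/452770) = 0.0619992.
df = n − 2 = 396.
t* = t_{0.025, 396} = 1.965973.
Margin = t* × SE = 1.965973 × 0.0619992 = 0.121889.
CI: -0.312 ± 0.121889 → (-0.4339, -0.1901).
With 95% confidence, each one-unit increase in class size is associated with a change of between -0.4339 and -0.1901 points in test score.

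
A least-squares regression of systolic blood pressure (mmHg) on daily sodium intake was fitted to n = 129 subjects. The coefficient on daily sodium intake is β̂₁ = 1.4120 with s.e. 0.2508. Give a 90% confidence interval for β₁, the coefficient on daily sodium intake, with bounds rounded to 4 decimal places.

df = n − 2 = 129 − 2 = 127.
t* = t_{0.05, 127} = 1.65694.
Margin = t* × SE = 1.65694 × 0.2508 = 0.415561.
CI: 1.4120 ± 0.415561 → (0.9964, 1.8276).
With 90% confidence, each one-unit increase in daily sodium intake is associated with a change of between 0.9964 and 1.8276 mmHg in systolic blood pressure.

(0.9964, 1.8276)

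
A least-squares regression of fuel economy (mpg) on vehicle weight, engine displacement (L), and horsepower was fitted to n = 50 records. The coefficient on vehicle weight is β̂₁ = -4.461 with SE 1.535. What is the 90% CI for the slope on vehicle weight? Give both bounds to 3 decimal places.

df = n − k − 1 = 50 − 3 − 1 = 46.
t* = t_{0.05, 46} = 1.67866.
Margin = t* × SE = 1.67866 × 1.535 = 2.57674.
CI: -4.461 ± 2.57674 → (-7.038, -1.884).
With 90% confidence, each one-unit increase in vehicle weight is associated with a change of between -7.038 and -1.884 mpg in fuel economy, holding the other predictors fixed.

(-7.038, -1.884)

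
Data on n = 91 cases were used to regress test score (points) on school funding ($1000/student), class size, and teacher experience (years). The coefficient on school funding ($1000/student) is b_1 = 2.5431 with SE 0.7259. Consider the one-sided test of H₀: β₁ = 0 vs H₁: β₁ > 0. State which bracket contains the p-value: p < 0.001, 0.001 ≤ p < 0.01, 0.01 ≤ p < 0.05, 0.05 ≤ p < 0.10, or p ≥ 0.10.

p < 0.001

t = 2.5431 / 0.7259 = 3.503.
df = n − k − 1 = 91 − 3 − 1 = 87.
One-sided p = P(T_{87} > t) ≈ 0.0004.
So p < 0.001.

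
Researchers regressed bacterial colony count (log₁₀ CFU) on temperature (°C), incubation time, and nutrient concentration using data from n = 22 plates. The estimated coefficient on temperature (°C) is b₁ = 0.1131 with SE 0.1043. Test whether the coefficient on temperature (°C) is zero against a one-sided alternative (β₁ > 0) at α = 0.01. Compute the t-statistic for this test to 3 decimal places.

H₀: β₁ = 0 vs H₁: β₁ > 0.
t = (b₁ − β₁⁰)/SE = 0.1131 / 0.1043 = 1.084.
df = n − k − 1 = 22 − 3 − 1 = 18.
One-sided p ≈ 0.1463, which is ≥ 0.01, so fail to reject H₀.
The data do not give significant evidence that the true slope on temperature (°C) is positive, holding the other predictors fixed.

t = 1.084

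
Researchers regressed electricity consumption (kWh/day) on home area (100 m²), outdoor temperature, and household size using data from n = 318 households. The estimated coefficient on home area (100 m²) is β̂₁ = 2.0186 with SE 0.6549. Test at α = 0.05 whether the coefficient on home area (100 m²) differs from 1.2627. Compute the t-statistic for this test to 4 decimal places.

H₀: β₁ = 1.2627 vs H₁: β₁ ≠ 1.2627.
t = (β̂₁ − β₁⁰)/SE = (2.0186 − 1.2627) / 0.6549 = 1.1542.
df = n − k − 1 = 318 − 3 − 1 = 314.
Two-sided p ≈ 0.2493, which is ≥ 0.05, so fail to reject H₀.
The data are consistent with a true slope of 1.2627 kWh/day per unit of home area (100 m²), holding the other predictors fixed.

t = 1.1542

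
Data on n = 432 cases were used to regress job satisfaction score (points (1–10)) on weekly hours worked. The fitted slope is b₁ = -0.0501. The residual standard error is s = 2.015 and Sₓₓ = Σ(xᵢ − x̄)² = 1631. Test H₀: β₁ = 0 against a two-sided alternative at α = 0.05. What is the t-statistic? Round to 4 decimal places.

t = -1.0041

SE(b₁) = s/√Sₓₓ = 2.015/√1631 = 0.049894.
t = -0.0501 / 0.049894 = -1.0041.
df = n − 2 = 430.
Two-sided p ≈ 0.3159, which is ≥ 0.05, so fail to reject H₀.
The data do not give significant evidence of an association between weekly hours worked and job satisfaction score.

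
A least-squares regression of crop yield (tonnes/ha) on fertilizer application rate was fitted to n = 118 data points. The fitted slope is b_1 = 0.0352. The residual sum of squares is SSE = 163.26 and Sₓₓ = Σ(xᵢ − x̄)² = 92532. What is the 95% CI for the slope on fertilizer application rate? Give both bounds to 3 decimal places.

(0.027, 0.043)

MSE = SSE/(n − 2) = 163.26/116 = 1.40741.
SE(b_1) = √(MSE/Sₓₓ) = √(1.40741/92532) = 0.0039.
df = n − 2 = 116.
t* = t_{0.025, 116} = 1.980626.
Margin = t* × SE = 1.980626 × 0.0039 = 0.00772.
CI: 0.0352 ± 0.00772 → (0.027, 0.043).
With 95% confidence, each one-unit increase in fertilizer application rate is associated with a change of between 0.027 and 0.043 tonnes/ha in crop yield.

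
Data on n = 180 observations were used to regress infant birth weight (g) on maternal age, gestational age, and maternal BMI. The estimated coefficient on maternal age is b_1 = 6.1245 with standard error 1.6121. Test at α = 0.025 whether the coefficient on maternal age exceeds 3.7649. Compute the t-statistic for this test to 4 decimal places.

H₀: β₁ = 3.7649 vs H₁: β₁ > 3.7649.
t = (b_1 − β₁⁰)/SE = (6.1245 − 3.7649) / 1.6121 = 1.4637.
df = n − k − 1 = 180 − 3 − 1 = 176.
One-sided p ≈ 0.0725, which is ≥ 0.025, so fail to reject H₀.
The data do not give significant evidence that the true slope on maternal age exceeds 3.7649 g per unit, holding the other predictors fixed.

t = 1.4637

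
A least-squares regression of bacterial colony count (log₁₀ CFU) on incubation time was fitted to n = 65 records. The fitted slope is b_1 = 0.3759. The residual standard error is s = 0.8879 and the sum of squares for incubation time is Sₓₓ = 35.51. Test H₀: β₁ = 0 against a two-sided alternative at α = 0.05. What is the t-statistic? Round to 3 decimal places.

SE(b_1) = s/√Sₓₓ = 0.8879/√35.51 = 0.149001.
t = 0.3759 / 0.149001 = 2.523.
df = n − 2 = 63.
Two-sided p ≈ 0.0142, which is < 0.05, so reject H₀.
There is evidence that incubation time is associated with bacterial colony count.

t = 2.523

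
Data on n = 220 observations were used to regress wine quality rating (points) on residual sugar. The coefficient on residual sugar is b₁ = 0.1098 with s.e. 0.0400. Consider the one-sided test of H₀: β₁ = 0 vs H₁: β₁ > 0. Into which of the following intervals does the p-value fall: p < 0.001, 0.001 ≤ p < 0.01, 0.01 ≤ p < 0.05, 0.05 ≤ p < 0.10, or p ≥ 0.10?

t = 0.1098 / 0.0400 = 2.745.
df = n − 2 = 220 − 2 = 218.
One-sided p = P(T_{218} > t) ≈ 0.0033.
So 0.001 ≤ p < 0.01.

0.001 ≤ p < 0.01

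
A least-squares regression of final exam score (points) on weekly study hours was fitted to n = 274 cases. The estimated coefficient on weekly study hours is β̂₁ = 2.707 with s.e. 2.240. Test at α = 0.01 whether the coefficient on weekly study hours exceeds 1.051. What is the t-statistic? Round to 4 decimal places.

t = 0.7393

H₀: β₁ = 1.051 vs H₁: β₁ > 1.051.
t = (β̂₁ − β₁⁰)/SE = (2.707 − 1.051) / 2.240 = 0.7393.
df = n − 2 = 274 − 2 = 272.
One-sided p ≈ 0.2302, which is ≥ 0.01, so fail to reject H₀.
The data do not give significant evidence that the true slope on weekly study hours exceeds 1.051 points per unit.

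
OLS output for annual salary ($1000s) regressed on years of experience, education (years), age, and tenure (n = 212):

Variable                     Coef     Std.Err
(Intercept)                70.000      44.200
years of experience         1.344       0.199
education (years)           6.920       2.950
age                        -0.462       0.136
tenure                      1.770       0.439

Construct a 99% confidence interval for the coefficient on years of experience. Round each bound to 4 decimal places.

Read off: b = 1.344, SE = 0.199 for years of experience.
df = n − k − 1 = 212 − 4 − 1 = 207.
t* = t_{0.005, 207} = 2.599788.
Margin = t* × SE = 2.599788 × 0.199 = 0.517358.
CI: 1.344 ± 0.517358 → (0.8266, 1.8614).

(0.8266, 1.8614)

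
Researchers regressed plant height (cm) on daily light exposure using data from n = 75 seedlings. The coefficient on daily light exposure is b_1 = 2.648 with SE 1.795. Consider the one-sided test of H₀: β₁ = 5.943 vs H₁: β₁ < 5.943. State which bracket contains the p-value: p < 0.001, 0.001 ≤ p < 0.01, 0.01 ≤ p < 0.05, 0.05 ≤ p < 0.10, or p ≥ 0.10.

t = (2.648 − 5.943) / 1.795 = -1.836.
df = n − 2 = 75 − 2 = 73.
One-sided p = P(T_{73} < t) ≈ 0.0352.
So 0.01 ≤ p < 0.05.

0.01 ≤ p < 0.05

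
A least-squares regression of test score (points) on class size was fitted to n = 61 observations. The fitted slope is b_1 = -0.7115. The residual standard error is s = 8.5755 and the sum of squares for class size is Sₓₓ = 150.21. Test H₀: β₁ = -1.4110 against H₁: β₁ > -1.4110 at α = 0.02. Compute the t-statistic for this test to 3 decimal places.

SE(b_1) = s/√Sₓₓ = 8.5755/√150.21 = 0.699697.
t = (-0.7115 − (-1.4110)) / 0.699697 = 1.000.
df = n − 2 = 59.
One-sided p ≈ 0.1608, which is ≥ 0.02, so fail to reject H₀.
The data do not give significant evidence that the true slope on class size exceeds -1.4110 points per unit.

t = 1.000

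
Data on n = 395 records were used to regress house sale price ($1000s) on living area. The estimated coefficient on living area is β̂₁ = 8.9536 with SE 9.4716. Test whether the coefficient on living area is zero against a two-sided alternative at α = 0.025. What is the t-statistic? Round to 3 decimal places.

H₀: β₁ = 0 vs H₁: β₁ ≠ 0.
t = (β̂₁ − β₁⁰)/SE = 8.9536 / 9.4716 = 0.945.
df = n − 2 = 395 − 2 = 393.
Two-sided p ≈ 0.3451, which is ≥ 0.025, so fail to reject H₀.
The data do not give significant evidence of an association between living area and house sale price.

t = 0.945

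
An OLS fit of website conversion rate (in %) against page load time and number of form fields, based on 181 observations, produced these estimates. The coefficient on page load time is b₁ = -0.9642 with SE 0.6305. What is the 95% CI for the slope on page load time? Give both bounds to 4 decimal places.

df = n − k − 1 = 181 − 2 − 1 = 178.
t* = t_{0.025, 178} = 1.973381.
Margin = t* × SE = 1.973381 × 0.6305 = 1.244217.
CI: -0.9642 ± 1.244217 → (-2.2084, 0.2800).
With 95% confidence, each one-unit increase in page load time is associated with a change of between -2.2084 and 0.2800 % in website conversion rate, holding the other predictors fixed.

(-2.2084, 0.2800)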